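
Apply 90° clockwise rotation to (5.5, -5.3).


90° CW: (x,y) -> (y, -x)
(5.5,-5.3) -> (-5.3, -5.5)

(-5.3, -5.5)


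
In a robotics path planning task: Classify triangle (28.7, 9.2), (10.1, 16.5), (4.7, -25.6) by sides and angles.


Side lengths squared: AB^2=399.25, BC^2=1801.57, CA^2=1787.04
Sorted: [399.25, 1787.04, 1801.57]
By sides: Scalene, By angles: Acute

Scalene, Acute


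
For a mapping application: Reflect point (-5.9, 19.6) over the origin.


Reflection over origin: (x,y) -> (-x,-y)
(-5.9, 19.6) -> (5.9, -19.6)

(5.9, -19.6)


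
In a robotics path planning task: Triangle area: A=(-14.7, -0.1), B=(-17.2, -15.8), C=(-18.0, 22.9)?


Area = |x_A(y_B-y_C) + x_B(y_C-y_A) + x_C(y_A-y_B)|/2
= |568.89 + (-395.6) + (-282.6)|/2
= 109.31/2 = 54.655

54.655


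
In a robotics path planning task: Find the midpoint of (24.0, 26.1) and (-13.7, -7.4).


M = ((24+(-13.7))/2, (26.1+(-7.4))/2)
= (5.15, 9.35)

(5.15, 9.35)


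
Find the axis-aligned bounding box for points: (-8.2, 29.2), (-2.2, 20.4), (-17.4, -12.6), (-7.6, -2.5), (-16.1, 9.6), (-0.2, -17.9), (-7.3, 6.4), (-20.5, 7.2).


x range: [-20.5, -0.2]
y range: [-17.9, 29.2]
Bounding box: (-20.5,-17.9) to (-0.2,29.2)

(-20.5,-17.9) to (-0.2,29.2)


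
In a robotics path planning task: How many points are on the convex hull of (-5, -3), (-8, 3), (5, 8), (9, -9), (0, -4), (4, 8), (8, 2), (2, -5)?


Convex hull vertices (CCW): (-8, 3), (-5, -3), (9, -9), (8, 2), (5, 8), (4, 8)
Count = 6

6


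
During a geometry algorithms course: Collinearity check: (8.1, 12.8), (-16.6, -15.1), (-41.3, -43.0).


Cross product: ((-16.6)-8.1)*((-43)-12.8) - ((-15.1)-12.8)*((-41.3)-8.1)
= 0

Yes, collinear


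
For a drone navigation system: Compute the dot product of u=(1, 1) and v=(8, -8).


u . v = u_x*v_x + u_y*v_y = 1*8 + 1*(-8)
= 8 + (-8) = 0

0


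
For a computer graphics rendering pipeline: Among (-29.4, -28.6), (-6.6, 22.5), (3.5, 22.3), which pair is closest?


d(P0,P1) = 55.9558, d(P0,P2) = 60.6071, d(P1,P2) = 10.102
Closest: P1 and P2

Closest pair: (-6.6, 22.5) and (3.5, 22.3), distance = 10.102


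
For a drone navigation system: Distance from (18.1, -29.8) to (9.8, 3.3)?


dx=-8.3, dy=33.1
d^2 = (-8.3)^2 + 33.1^2 = 1164.5
d = sqrt(1164.5) = 34.1248

34.1248


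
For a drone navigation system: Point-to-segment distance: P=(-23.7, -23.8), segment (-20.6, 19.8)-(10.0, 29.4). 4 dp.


Project P onto AB: t = 0 (clamped to [0,1])
Closest point on segment: (-20.6, 19.8)
Distance: 43.7101

43.7101


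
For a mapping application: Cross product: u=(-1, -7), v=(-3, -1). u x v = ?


u x v = u_x*v_y - u_y*v_x = (-1)*(-1) - (-7)*(-3)
= 1 - 21 = -20

-20


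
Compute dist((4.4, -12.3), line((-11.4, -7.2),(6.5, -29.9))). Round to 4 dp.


|cross product| = 267.37
|line direction| = sqrt(835.7) = 28.9085
Distance = 267.37/sqrt(835.7) = 9.2488

9.2488


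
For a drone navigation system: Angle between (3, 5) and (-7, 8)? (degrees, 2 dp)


u.v = 19, |u| = sqrt(34) = 5.831, |v| = sqrt(113) = 10.6301
cos(theta) = u.v/(|u||v|) = 19/sqrt(3842) = 0.306531
theta = acos(0.306531) = 72.15 degrees

72.15 degrees


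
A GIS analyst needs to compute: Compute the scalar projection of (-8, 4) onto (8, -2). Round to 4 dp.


u.v = -72, |v| = sqrt(68) = 8.2462
Scalar projection = u.v / |v| = -72 / sqrt(68) = -8.7313

-8.7313


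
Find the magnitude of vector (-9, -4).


|u| = sqrt((-9)^2 + (-4)^2) = sqrt(97) = 9.8489

9.8489


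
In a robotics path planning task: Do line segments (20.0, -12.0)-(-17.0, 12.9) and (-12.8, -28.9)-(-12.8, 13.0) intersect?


Cross products: d1=-1374.32, d2=175.98, d3=1442.02, d4=-108.28
d1*d2 < 0 and d3*d4 < 0? yes

Yes, they intersect


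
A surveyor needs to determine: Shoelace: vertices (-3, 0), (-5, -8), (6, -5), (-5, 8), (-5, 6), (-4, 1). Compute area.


Shoelace sum: ((-3)*(-8) - (-5)*0) + ((-5)*(-5) - 6*(-8)) + (6*8 - (-5)*(-5)) + ((-5)*6 - (-5)*8) + ((-5)*1 - (-4)*6) + ((-4)*0 - (-3)*1)
= 152
Area = |152|/2 = 76

76


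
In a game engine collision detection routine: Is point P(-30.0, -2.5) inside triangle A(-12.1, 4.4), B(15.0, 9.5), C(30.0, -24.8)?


Cross products: AB x AP = -95.7, BC x BP = -1723.5, CA x CP = 813.17
All same sign? no

No, outside


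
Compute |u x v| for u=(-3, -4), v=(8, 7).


|u x v| = |(-3)*7 - (-4)*8|
= |(-21) - (-32)| = 11

11


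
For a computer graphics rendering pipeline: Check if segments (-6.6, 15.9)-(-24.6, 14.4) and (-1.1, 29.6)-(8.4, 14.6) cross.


Cross products: d1=-212.65, d2=-496.9, d3=-238.35, d4=45.9
d1*d2 < 0 and d3*d4 < 0? no

No, they don't intersect


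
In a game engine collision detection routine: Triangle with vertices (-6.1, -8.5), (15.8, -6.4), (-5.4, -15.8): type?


Side lengths squared: AB^2=484.02, BC^2=537.8, CA^2=53.78
Sorted: [53.78, 484.02, 537.8]
By sides: Scalene, By angles: Right

Scalene, Right


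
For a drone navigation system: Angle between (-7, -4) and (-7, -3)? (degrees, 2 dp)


u.v = 61, |u| = sqrt(65) = 8.0623, |v| = sqrt(58) = 7.6158
cos(theta) = u.v/(|u||v|) = 61/sqrt(3770) = 0.99348
theta = acos(0.99348) = 6.55 degrees

6.55 degrees


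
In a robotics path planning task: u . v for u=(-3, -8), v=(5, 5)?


u . v = u_x*v_x + u_y*v_y = (-3)*5 + (-8)*5
= (-15) + (-40) = -55

-55


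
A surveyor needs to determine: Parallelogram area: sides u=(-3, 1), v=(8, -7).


|u x v| = |(-3)*(-7) - 1*8|
= |21 - 8| = 13

13


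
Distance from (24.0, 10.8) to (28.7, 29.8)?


dx=4.7, dy=19
d^2 = 4.7^2 + 19^2 = 383.09
d = sqrt(383.09) = 19.5727

19.5727


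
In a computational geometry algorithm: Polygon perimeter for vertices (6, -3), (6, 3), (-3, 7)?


Sides: (6, -3)->(6, 3): sqrt(36) = 6, (6, 3)->(-3, 7): sqrt(97) = 9.848858, (-3, 7)->(6, -3): sqrt(181) = 13.453624
Sum = 29.302482
Perimeter = 29.3025

29.3025


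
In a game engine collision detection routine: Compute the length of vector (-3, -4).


|u| = sqrt((-3)^2 + (-4)^2) = sqrt(25) = 5

5


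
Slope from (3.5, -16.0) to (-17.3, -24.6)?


slope = (y2-y1)/(x2-x1) = ((-24.6)-(-16))/((-17.3)-3.5) = (-8.6)/(-20.8) = 0.4135

0.4135


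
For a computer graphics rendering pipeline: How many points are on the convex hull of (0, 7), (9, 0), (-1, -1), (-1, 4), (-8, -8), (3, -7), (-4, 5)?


Convex hull vertices (CCW): (-8, -8), (3, -7), (9, 0), (0, 7), (-4, 5)
Count = 5

5


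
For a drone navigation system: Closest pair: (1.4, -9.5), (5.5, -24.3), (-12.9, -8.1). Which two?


d(P0,P1) = 15.3574, d(P0,P2) = 14.3684, d(P1,P2) = 24.5153
Closest: P0 and P2

Closest pair: (1.4, -9.5) and (-12.9, -8.1), distance = 14.3684


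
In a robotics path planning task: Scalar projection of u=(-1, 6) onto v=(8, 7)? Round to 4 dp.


u.v = 34, |v| = sqrt(113) = 10.6301
Scalar projection = u.v / |v| = 34 / sqrt(113) = 3.1985

3.1985


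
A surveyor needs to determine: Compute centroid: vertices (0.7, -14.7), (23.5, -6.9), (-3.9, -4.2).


Centroid = ((x_A+x_B+x_C)/3, (y_A+y_B+y_C)/3)
= ((0.7+23.5+(-3.9))/3, ((-14.7)+(-6.9)+(-4.2))/3)
= (6.7667, -8.6)

(6.7667, -8.6)


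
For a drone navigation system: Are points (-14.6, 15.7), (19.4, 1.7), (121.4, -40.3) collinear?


Cross product: (19.4-(-14.6))*((-40.3)-15.7) - (1.7-15.7)*(121.4-(-14.6))
= 0

Yes, collinear


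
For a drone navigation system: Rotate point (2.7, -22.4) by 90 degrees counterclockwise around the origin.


90° CCW: (x,y) -> (-y, x)
(2.7,-22.4) -> (22.4, 2.7)

(22.4, 2.7)


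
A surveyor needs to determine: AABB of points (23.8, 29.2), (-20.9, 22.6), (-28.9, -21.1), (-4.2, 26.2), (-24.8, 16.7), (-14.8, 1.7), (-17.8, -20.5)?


x range: [-28.9, 23.8]
y range: [-21.1, 29.2]
Bounding box: (-28.9,-21.1) to (23.8,29.2)

(-28.9,-21.1) to (23.8,29.2)


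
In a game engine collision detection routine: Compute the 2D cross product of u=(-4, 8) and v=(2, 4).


u x v = u_x*v_y - u_y*v_x = (-4)*4 - 8*2
= (-16) - 16 = -32

-32


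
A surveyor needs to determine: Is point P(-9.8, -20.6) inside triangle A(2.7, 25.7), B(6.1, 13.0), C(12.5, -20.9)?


Cross products: AB x AP = -316.17, BC x BP = -754.05, CA x CP = 1036.24
All same sign? no

No, outside


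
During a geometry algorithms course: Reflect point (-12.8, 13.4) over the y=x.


Reflection over y=x: (x,y) -> (y,x)
(-12.8, 13.4) -> (13.4, -12.8)

(13.4, -12.8)


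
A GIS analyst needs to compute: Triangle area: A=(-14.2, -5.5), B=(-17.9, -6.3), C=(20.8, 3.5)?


Area = |x_A(y_B-y_C) + x_B(y_C-y_A) + x_C(y_A-y_B)|/2
= |139.16 + (-161.1) + 16.64|/2
= 5.3/2 = 2.65

2.65


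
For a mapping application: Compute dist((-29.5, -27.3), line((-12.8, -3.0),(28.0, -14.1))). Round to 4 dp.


|cross product| = 1176.81
|line direction| = sqrt(1787.85) = 42.283
Distance = 1176.81/sqrt(1787.85) = 27.8318

27.8318


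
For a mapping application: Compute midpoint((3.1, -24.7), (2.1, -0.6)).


M = ((3.1+2.1)/2, ((-24.7)+(-0.6))/2)
= (2.6, -12.65)

(2.6, -12.65)


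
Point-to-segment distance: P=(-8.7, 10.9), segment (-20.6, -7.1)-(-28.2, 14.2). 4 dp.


Project P onto AB: t = 0.5728 (clamped to [0,1])
Closest point on segment: (-24.9533, 5.1007)
Distance: 17.2569

17.2569


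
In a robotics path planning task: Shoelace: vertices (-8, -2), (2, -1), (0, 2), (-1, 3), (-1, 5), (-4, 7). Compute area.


Shoelace sum: ((-8)*(-1) - 2*(-2)) + (2*2 - 0*(-1)) + (0*3 - (-1)*2) + ((-1)*5 - (-1)*3) + ((-1)*7 - (-4)*5) + ((-4)*(-2) - (-8)*7)
= 93
Area = |93|/2 = 46.5

46.5


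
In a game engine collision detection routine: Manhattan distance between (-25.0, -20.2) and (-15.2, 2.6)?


|(-25)-(-15.2)| + |(-20.2)-2.6| = 9.8 + 22.8 = 32.6

32.6


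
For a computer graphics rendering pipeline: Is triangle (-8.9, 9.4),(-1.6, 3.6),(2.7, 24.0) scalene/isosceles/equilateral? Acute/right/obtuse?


Side lengths squared: AB^2=86.93, BC^2=434.65, CA^2=347.72
Sorted: [86.93, 347.72, 434.65]
By sides: Scalene, By angles: Right

Scalene, Right


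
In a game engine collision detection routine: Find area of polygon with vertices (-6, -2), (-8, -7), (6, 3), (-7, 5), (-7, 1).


Shoelace sum: ((-6)*(-7) - (-8)*(-2)) + ((-8)*3 - 6*(-7)) + (6*5 - (-7)*3) + ((-7)*1 - (-7)*5) + ((-7)*(-2) - (-6)*1)
= 143
Area = |143|/2 = 71.5

71.5


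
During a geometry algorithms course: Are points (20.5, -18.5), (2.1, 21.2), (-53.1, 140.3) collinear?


Cross product: (2.1-20.5)*(140.3-(-18.5)) - (21.2-(-18.5))*((-53.1)-20.5)
= 0

Yes, collinear


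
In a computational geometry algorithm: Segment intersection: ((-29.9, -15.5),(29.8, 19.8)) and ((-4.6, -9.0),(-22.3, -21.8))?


Cross products: d1=-208.79, d2=-69.44, d3=-505.04, d4=-644.39
d1*d2 < 0 and d3*d4 < 0? no

No, they don't intersect


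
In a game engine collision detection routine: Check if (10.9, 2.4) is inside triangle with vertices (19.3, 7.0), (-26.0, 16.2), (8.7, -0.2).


Cross products: AB x AP = 285.66, BC x BP = 126.3, CA x CP = 11.72
All same sign? yes

Yes, inside


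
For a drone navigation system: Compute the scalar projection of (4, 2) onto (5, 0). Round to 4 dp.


u.v = 20, |v| = sqrt(25) = 5
Scalar projection = u.v / |v| = 20 / sqrt(25) = 4

4


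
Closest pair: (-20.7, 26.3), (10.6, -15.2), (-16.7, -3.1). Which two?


d(P0,P1) = 51.9802, d(P0,P2) = 29.6709, d(P1,P2) = 29.8613
Closest: P0 and P2

Closest pair: (-20.7, 26.3) and (-16.7, -3.1), distance = 29.6709


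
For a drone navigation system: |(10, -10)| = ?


|u| = sqrt(10^2 + (-10)^2) = sqrt(200) = 14.1421

14.1421


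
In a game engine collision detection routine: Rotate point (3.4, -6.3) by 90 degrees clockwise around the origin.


90° CW: (x,y) -> (y, -x)
(3.4,-6.3) -> (-6.3, -3.4)

(-6.3, -3.4)


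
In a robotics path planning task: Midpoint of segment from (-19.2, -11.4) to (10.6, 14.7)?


M = (((-19.2)+10.6)/2, ((-11.4)+14.7)/2)
= (-4.3, 1.65)

(-4.3, 1.65)


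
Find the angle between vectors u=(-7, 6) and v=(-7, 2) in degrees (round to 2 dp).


u.v = 61, |u| = sqrt(85) = 9.2195, |v| = sqrt(53) = 7.2801
cos(theta) = u.v/(|u||v|) = 61/sqrt(4505) = 0.90883
theta = acos(0.90883) = 24.66 degrees

24.66 degrees


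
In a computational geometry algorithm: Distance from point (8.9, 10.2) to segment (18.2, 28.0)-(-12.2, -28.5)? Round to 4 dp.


Project P onto AB: t = 0.313 (clamped to [0,1])
Closest point on segment: (8.6849, 10.3157)
Distance: 0.2442

0.2442


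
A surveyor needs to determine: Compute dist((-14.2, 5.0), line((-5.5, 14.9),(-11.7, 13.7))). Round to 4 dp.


|cross product| = 50.94
|line direction| = sqrt(39.88) = 6.3151
Distance = 50.94/sqrt(39.88) = 8.0664

8.0664


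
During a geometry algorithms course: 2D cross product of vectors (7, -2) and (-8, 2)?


u x v = u_x*v_y - u_y*v_x = 7*2 - (-2)*(-8)
= 14 - 16 = -2

-2


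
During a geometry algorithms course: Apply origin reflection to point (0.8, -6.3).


Reflection over origin: (x,y) -> (-x,-y)
(0.8, -6.3) -> (-0.8, 6.3)

(-0.8, 6.3)


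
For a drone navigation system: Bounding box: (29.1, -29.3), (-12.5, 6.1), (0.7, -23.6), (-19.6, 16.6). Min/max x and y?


x range: [-19.6, 29.1]
y range: [-29.3, 16.6]
Bounding box: (-19.6,-29.3) to (29.1,16.6)

(-19.6,-29.3) to (29.1,16.6)


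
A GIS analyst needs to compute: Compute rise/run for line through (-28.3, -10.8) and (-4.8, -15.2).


slope = (y2-y1)/(x2-x1) = ((-15.2)-(-10.8))/((-4.8)-(-28.3)) = (-4.4)/23.5 = -0.1872

-0.1872


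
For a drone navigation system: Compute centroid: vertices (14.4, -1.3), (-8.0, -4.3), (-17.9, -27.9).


Centroid = ((x_A+x_B+x_C)/3, (y_A+y_B+y_C)/3)
= ((14.4+(-8)+(-17.9))/3, ((-1.3)+(-4.3)+(-27.9))/3)
= (-3.8333, -11.1667)

(-3.8333, -11.1667)


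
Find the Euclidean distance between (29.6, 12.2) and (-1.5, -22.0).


dx=-31.1, dy=-34.2
d^2 = (-31.1)^2 + (-34.2)^2 = 2136.85
d = sqrt(2136.85) = 46.2261

46.2261


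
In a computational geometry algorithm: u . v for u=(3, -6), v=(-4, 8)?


u . v = u_x*v_x + u_y*v_y = 3*(-4) + (-6)*8
= (-12) + (-48) = -60

-60


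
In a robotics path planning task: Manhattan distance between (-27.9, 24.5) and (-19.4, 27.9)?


|(-27.9)-(-19.4)| + |24.5-27.9| = 8.5 + 3.4 = 11.9

11.9


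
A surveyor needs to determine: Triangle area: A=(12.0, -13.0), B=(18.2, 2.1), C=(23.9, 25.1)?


Area = |x_A(y_B-y_C) + x_B(y_C-y_A) + x_C(y_A-y_B)|/2
= |(-276) + 693.42 + (-360.89)|/2
= 56.53/2 = 28.265

28.265


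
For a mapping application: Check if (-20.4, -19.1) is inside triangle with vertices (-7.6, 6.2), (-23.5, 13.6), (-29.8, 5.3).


Cross products: AB x AP = 496.99, BC x BP = 231.74, CA x CP = -550.14
All same sign? no

No, outside


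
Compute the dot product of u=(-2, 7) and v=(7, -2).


u . v = u_x*v_x + u_y*v_y = (-2)*7 + 7*(-2)
= (-14) + (-14) = -28

-28


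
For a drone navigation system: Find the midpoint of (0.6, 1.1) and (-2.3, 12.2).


M = ((0.6+(-2.3))/2, (1.1+12.2)/2)
= (-0.85, 6.65)

(-0.85, 6.65)


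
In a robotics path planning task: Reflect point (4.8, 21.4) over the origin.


Reflection over origin: (x,y) -> (-x,-y)
(4.8, 21.4) -> (-4.8, -21.4)

(-4.8, -21.4)


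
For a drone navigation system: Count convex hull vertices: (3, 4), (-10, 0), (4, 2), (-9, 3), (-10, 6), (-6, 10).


Convex hull vertices (CCW): (-10, 0), (4, 2), (3, 4), (-6, 10), (-10, 6)
Count = 5

5


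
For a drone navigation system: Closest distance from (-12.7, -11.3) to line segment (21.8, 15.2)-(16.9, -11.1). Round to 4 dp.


Project P onto AB: t = 1 (clamped to [0,1])
Closest point on segment: (16.9, -11.1)
Distance: 29.6007

29.6007


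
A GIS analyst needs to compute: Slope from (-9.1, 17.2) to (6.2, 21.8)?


slope = (y2-y1)/(x2-x1) = (21.8-17.2)/(6.2-(-9.1)) = 4.6/15.3 = 0.3007

0.3007


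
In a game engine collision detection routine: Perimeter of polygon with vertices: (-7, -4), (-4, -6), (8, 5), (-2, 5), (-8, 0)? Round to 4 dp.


Sides: (-7, -4)->(-4, -6): sqrt(13) = 3.605551, (-4, -6)->(8, 5): sqrt(265) = 16.278821, (8, 5)->(-2, 5): sqrt(100) = 10, (-2, 5)->(-8, 0): sqrt(61) = 7.81025, (-8, 0)->(-7, -4): sqrt(17) = 4.123106
Sum = 41.817728
Perimeter = 41.8177

41.8177


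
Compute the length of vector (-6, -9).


|u| = sqrt((-6)^2 + (-9)^2) = sqrt(117) = 10.8167

10.8167


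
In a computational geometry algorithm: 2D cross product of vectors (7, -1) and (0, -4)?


u x v = u_x*v_y - u_y*v_x = 7*(-4) - (-1)*0
= (-28) - 0 = -28

-28


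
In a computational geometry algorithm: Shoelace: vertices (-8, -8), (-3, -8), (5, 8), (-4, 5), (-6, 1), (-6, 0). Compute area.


Shoelace sum: ((-8)*(-8) - (-3)*(-8)) + ((-3)*8 - 5*(-8)) + (5*5 - (-4)*8) + ((-4)*1 - (-6)*5) + ((-6)*0 - (-6)*1) + ((-6)*(-8) - (-8)*0)
= 193
Area = |193|/2 = 96.5

96.5


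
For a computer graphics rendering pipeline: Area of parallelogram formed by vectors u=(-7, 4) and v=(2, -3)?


|u x v| = |(-7)*(-3) - 4*2|
= |21 - 8| = 13

13


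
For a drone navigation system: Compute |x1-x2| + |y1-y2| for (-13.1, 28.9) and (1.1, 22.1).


|(-13.1)-1.1| + |28.9-22.1| = 14.2 + 6.8 = 21

21


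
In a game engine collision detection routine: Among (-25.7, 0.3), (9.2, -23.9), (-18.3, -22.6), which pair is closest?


d(P0,P1) = 42.4694, d(P0,P2) = 24.066, d(P1,P2) = 27.5307
Closest: P0 and P2

Closest pair: (-25.7, 0.3) and (-18.3, -22.6), distance = 24.066


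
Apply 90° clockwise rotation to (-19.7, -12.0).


90° CW: (x,y) -> (y, -x)
(-19.7,-12) -> (-12, 19.7)

(-12, 19.7)


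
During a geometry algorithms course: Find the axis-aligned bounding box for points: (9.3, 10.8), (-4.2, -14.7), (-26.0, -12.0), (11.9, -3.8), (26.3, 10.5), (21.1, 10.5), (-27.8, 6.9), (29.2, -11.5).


x range: [-27.8, 29.2]
y range: [-14.7, 10.8]
Bounding box: (-27.8,-14.7) to (29.2,10.8)

(-27.8,-14.7) to (29.2,10.8)


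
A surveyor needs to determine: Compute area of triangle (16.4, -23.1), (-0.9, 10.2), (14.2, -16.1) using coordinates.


Area = |x_A(y_B-y_C) + x_B(y_C-y_A) + x_C(y_A-y_B)|/2
= |431.32 + (-6.3) + (-472.86)|/2
= 47.84/2 = 23.92

23.92


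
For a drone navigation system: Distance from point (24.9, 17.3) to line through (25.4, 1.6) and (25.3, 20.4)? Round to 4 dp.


|cross product| = 7.83
|line direction| = sqrt(353.45) = 18.8003
Distance = 7.83/sqrt(353.45) = 0.4165

0.4165


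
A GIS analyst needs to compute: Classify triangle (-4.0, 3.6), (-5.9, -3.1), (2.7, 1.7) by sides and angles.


Side lengths squared: AB^2=48.5, BC^2=97, CA^2=48.5
Sorted: [48.5, 48.5, 97]
By sides: Isosceles, By angles: Right

Isosceles, Right


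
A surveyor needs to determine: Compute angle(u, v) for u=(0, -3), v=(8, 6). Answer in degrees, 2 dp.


u.v = -18, |u| = sqrt(9) = 3, |v| = sqrt(100) = 10
cos(theta) = u.v/(|u||v|) = -18/sqrt(900) = -0.6
theta = acos(-0.6) = 126.87 degrees

126.87 degrees


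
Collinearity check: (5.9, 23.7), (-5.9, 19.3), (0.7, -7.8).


Cross product: ((-5.9)-5.9)*((-7.8)-23.7) - (19.3-23.7)*(0.7-5.9)
= 348.82

No, not collinear


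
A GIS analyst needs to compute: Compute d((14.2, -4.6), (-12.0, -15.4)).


dx=-26.2, dy=-10.8
d^2 = (-26.2)^2 + (-10.8)^2 = 803.08
d = sqrt(803.08) = 28.3387

28.3387


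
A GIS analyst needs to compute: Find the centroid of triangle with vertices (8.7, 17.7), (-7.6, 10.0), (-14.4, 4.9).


Centroid = ((x_A+x_B+x_C)/3, (y_A+y_B+y_C)/3)
= ((8.7+(-7.6)+(-14.4))/3, (17.7+10+4.9)/3)
= (-4.4333, 10.8667)

(-4.4333, 10.8667)


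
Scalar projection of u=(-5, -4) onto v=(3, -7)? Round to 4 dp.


u.v = 13, |v| = sqrt(58) = 7.6158
Scalar projection = u.v / |v| = 13 / sqrt(58) = 1.707

1.707


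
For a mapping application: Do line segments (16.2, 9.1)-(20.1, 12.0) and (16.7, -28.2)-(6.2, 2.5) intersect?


Cross products: d1=-376.3, d2=-526.48, d3=-146.92, d4=3.26
d1*d2 < 0 and d3*d4 < 0? no

No, they don't intersect


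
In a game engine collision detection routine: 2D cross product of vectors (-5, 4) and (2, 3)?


u x v = u_x*v_y - u_y*v_x = (-5)*3 - 4*2
= (-15) - 8 = -23

-23


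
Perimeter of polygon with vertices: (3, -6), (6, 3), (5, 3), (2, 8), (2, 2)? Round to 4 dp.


Sides: (3, -6)->(6, 3): sqrt(90) = 9.486833, (6, 3)->(5, 3): sqrt(1) = 1, (5, 3)->(2, 8): sqrt(34) = 5.830952, (2, 8)->(2, 2): sqrt(36) = 6, (2, 2)->(3, -6): sqrt(65) = 8.062258
Sum = 30.380043
Perimeter = 30.38

30.38


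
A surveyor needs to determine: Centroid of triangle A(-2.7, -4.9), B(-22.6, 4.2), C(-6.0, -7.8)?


Centroid = ((x_A+x_B+x_C)/3, (y_A+y_B+y_C)/3)
= (((-2.7)+(-22.6)+(-6))/3, ((-4.9)+4.2+(-7.8))/3)
= (-10.4333, -2.8333)

(-10.4333, -2.8333)


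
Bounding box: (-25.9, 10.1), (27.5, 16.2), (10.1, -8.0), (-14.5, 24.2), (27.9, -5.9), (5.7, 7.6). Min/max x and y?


x range: [-25.9, 27.9]
y range: [-8, 24.2]
Bounding box: (-25.9,-8) to (27.9,24.2)

(-25.9,-8) to (27.9,24.2)


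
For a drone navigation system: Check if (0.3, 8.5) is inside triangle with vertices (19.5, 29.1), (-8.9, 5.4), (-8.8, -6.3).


Cross products: AB x AP = 130, BC x BP = 107.95, CA x CP = 96.7
All same sign? yes

Yes, inside


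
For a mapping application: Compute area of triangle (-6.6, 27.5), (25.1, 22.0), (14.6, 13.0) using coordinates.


Area = |x_A(y_B-y_C) + x_B(y_C-y_A) + x_C(y_A-y_B)|/2
= |(-59.4) + (-363.95) + 80.3|/2
= 343.05/2 = 171.525

171.525


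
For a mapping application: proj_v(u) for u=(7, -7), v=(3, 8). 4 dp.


u.v = -35, |v| = sqrt(73) = 8.544
Scalar projection = u.v / |v| = -35 / sqrt(73) = -4.0964

-4.0964


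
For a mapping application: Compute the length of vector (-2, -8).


|u| = sqrt((-2)^2 + (-8)^2) = sqrt(68) = 8.2462

8.2462


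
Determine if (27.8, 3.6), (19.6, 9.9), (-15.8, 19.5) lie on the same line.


Cross product: (19.6-27.8)*(19.5-3.6) - (9.9-3.6)*((-15.8)-27.8)
= 144.3

No, not collinear


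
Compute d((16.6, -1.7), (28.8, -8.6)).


dx=12.2, dy=-6.9
d^2 = 12.2^2 + (-6.9)^2 = 196.45
d = sqrt(196.45) = 14.0161

14.0161


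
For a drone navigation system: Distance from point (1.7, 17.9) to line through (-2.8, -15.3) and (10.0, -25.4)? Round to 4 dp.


|cross product| = 470.41
|line direction| = sqrt(265.85) = 16.3049
Distance = 470.41/sqrt(265.85) = 28.8508

28.8508


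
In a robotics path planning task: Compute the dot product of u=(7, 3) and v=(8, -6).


u . v = u_x*v_x + u_y*v_y = 7*8 + 3*(-6)
= 56 + (-18) = 38

38


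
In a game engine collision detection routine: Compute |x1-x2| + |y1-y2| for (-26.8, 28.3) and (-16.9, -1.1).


|(-26.8)-(-16.9)| + |28.3-(-1.1)| = 9.9 + 29.4 = 39.3

39.3


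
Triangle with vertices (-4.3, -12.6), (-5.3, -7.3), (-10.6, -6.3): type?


Side lengths squared: AB^2=29.09, BC^2=29.09, CA^2=79.38
Sorted: [29.09, 29.09, 79.38]
By sides: Isosceles, By angles: Obtuse

Isosceles, Obtuse


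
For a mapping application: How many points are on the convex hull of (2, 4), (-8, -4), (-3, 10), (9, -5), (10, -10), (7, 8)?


Convex hull vertices (CCW): (-8, -4), (10, -10), (7, 8), (-3, 10)
Count = 4

4


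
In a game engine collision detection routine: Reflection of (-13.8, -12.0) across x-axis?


Reflection over x-axis: (x,y) -> (x,-y)
(-13.8, -12) -> (-13.8, 12)

(-13.8, 12)


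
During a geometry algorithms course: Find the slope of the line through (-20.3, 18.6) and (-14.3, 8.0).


slope = (y2-y1)/(x2-x1) = (8-18.6)/((-14.3)-(-20.3)) = (-10.6)/6 = -1.7667

-1.7667


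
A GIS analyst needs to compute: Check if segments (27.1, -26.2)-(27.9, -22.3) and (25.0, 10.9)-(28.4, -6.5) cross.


Cross products: d1=-89.6, d2=-62.42, d3=37.87, d4=10.69
d1*d2 < 0 and d3*d4 < 0? no

No, they don't intersect


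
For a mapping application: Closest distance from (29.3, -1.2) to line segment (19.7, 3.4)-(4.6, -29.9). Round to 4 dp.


Project P onto AB: t = 0.0061 (clamped to [0,1])
Closest point on segment: (19.6072, 3.1953)
Distance: 10.6428

10.6428


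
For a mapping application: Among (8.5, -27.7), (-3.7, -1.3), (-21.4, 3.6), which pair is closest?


d(P0,P1) = 29.0826, d(P0,P2) = 43.2863, d(P1,P2) = 18.3657
Closest: P1 and P2

Closest pair: (-3.7, -1.3) and (-21.4, 3.6), distance = 18.3657


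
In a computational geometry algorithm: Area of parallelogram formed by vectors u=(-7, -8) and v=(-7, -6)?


|u x v| = |(-7)*(-6) - (-8)*(-7)|
= |42 - 56| = 14

14


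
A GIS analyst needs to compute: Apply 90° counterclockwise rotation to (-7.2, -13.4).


90° CCW: (x,y) -> (-y, x)
(-7.2,-13.4) -> (13.4, -7.2)

(13.4, -7.2)


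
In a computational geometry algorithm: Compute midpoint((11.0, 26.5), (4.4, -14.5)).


M = ((11+4.4)/2, (26.5+(-14.5))/2)
= (7.7, 6)

(7.7, 6)


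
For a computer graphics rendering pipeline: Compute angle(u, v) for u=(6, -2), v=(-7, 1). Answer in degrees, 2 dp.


u.v = -44, |u| = sqrt(40) = 6.3246, |v| = sqrt(50) = 7.0711
cos(theta) = u.v/(|u||v|) = -44/sqrt(2000) = -0.98387
theta = acos(-0.98387) = 169.7 degrees

169.7 degrees


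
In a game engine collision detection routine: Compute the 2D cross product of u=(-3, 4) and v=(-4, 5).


u x v = u_x*v_y - u_y*v_x = (-3)*5 - 4*(-4)
= (-15) - (-16) = 1

1


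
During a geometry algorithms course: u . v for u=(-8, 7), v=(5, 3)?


u . v = u_x*v_x + u_y*v_y = (-8)*5 + 7*3
= (-40) + 21 = -19

-19


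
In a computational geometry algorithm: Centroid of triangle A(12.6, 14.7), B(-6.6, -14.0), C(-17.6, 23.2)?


Centroid = ((x_A+x_B+x_C)/3, (y_A+y_B+y_C)/3)
= ((12.6+(-6.6)+(-17.6))/3, (14.7+(-14)+23.2)/3)
= (-3.8667, 7.9667)

(-3.8667, 7.9667)


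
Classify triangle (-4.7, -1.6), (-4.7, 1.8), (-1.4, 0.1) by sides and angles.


Side lengths squared: AB^2=11.56, BC^2=13.78, CA^2=13.78
Sorted: [11.56, 13.78, 13.78]
By sides: Isosceles, By angles: Acute

Isosceles, Acute


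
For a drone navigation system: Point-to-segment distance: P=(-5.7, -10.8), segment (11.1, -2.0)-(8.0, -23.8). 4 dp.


Project P onto AB: t = 0.5031 (clamped to [0,1])
Closest point on segment: (9.5404, -12.9672)
Distance: 15.3938

15.3938


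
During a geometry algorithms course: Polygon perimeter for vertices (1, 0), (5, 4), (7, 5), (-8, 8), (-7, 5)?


Sides: (1, 0)->(5, 4): sqrt(32) = 5.656854, (5, 4)->(7, 5): sqrt(5) = 2.236068, (7, 5)->(-8, 8): sqrt(234) = 15.297059, (-8, 8)->(-7, 5): sqrt(10) = 3.162278, (-7, 5)->(1, 0): sqrt(89) = 9.433981
Sum = 35.78624
Perimeter = 35.7862

35.7862


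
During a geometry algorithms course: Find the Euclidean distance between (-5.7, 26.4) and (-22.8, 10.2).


dx=-17.1, dy=-16.2
d^2 = (-17.1)^2 + (-16.2)^2 = 554.85
d = sqrt(554.85) = 23.5553

23.5553


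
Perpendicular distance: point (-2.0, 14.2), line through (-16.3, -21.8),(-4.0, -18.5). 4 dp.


|cross product| = 395.61
|line direction| = sqrt(162.18) = 12.735
Distance = 395.61/sqrt(162.18) = 31.0648

31.0648


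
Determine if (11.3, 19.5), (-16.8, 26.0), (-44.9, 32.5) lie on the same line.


Cross product: ((-16.8)-11.3)*(32.5-19.5) - (26-19.5)*((-44.9)-11.3)
= 0

Yes, collinear


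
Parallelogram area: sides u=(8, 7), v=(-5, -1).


|u x v| = |8*(-1) - 7*(-5)|
= |(-8) - (-35)| = 27

27


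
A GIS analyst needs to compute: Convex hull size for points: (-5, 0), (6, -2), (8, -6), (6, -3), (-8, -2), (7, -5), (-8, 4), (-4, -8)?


Convex hull vertices (CCW): (-8, -2), (-4, -8), (8, -6), (6, -2), (-8, 4)
Count = 5

5


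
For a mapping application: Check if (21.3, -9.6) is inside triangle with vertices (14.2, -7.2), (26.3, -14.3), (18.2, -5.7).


Cross products: AB x AP = 21.37, BC x BP = 4.93, CA x CP = 20.25
All same sign? yes

Yes, inside


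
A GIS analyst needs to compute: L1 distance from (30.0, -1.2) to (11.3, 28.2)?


|30-11.3| + |(-1.2)-28.2| = 18.7 + 29.4 = 48.1

48.1


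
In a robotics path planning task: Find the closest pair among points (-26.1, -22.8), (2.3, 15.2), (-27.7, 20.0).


d(P0,P1) = 47.4401, d(P0,P2) = 42.8299, d(P1,P2) = 30.3816
Closest: P1 and P2

Closest pair: (2.3, 15.2) and (-27.7, 20.0), distance = 30.3816


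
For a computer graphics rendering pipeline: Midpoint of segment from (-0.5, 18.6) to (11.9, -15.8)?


M = (((-0.5)+11.9)/2, (18.6+(-15.8))/2)
= (5.7, 1.4)

(5.7, 1.4)


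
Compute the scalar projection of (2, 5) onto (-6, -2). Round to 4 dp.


u.v = -22, |v| = sqrt(40) = 6.3246
Scalar projection = u.v / |v| = -22 / sqrt(40) = -3.4785

-3.4785


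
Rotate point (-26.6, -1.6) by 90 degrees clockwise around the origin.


90° CW: (x,y) -> (y, -x)
(-26.6,-1.6) -> (-1.6, 26.6)

(-1.6, 26.6)


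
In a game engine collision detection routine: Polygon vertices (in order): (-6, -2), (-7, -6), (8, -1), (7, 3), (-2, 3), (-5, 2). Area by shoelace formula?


Shoelace sum: ((-6)*(-6) - (-7)*(-2)) + ((-7)*(-1) - 8*(-6)) + (8*3 - 7*(-1)) + (7*3 - (-2)*3) + ((-2)*2 - (-5)*3) + ((-5)*(-2) - (-6)*2)
= 168
Area = |168|/2 = 84

84


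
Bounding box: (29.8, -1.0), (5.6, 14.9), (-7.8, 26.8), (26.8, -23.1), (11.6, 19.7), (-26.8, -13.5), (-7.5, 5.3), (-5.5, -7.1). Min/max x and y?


x range: [-26.8, 29.8]
y range: [-23.1, 26.8]
Bounding box: (-26.8,-23.1) to (29.8,26.8)

(-26.8,-23.1) to (29.8,26.8)


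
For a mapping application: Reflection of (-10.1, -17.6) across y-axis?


Reflection over y-axis: (x,y) -> (-x,y)
(-10.1, -17.6) -> (10.1, -17.6)

(10.1, -17.6)


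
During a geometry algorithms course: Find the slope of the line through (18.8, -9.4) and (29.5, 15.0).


slope = (y2-y1)/(x2-x1) = (15-(-9.4))/(29.5-18.8) = 24.4/10.7 = 2.2804

2.2804


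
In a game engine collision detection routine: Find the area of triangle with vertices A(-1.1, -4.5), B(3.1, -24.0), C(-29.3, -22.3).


Area = |x_A(y_B-y_C) + x_B(y_C-y_A) + x_C(y_A-y_B)|/2
= |1.87 + (-55.18) + (-571.35)|/2
= 624.66/2 = 312.33

312.33


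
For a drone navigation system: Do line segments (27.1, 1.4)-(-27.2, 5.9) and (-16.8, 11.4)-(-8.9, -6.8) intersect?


Cross products: d1=719.98, d2=-232.73, d3=-345.45, d4=607.26
d1*d2 < 0 and d3*d4 < 0? yes

Yes, they intersect


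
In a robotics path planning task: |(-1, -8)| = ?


|u| = sqrt((-1)^2 + (-8)^2) = sqrt(65) = 8.0623

8.0623


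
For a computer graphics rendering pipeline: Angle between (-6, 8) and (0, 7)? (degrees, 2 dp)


u.v = 56, |u| = sqrt(100) = 10, |v| = sqrt(49) = 7
cos(theta) = u.v/(|u||v|) = 56/sqrt(4900) = 0.8
theta = acos(0.8) = 36.87 degrees

36.87 degrees


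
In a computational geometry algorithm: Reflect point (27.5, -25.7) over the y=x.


Reflection over y=x: (x,y) -> (y,x)
(27.5, -25.7) -> (-25.7, 27.5)

(-25.7, 27.5)


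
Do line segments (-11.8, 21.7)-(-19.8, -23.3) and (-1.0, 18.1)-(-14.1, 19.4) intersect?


Cross products: d1=-33.12, d2=566.78, d3=514.8, d4=-85.1
d1*d2 < 0 and d3*d4 < 0? yes

Yes, they intersect


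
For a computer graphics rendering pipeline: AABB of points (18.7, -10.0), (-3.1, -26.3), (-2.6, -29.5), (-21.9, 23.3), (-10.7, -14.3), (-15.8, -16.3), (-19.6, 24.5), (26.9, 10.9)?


x range: [-21.9, 26.9]
y range: [-29.5, 24.5]
Bounding box: (-21.9,-29.5) to (26.9,24.5)

(-21.9,-29.5) to (26.9,24.5)


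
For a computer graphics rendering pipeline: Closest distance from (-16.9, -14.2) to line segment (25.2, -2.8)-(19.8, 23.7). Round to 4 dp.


Project P onto AB: t = 0 (clamped to [0,1])
Closest point on segment: (25.2, -2.8)
Distance: 43.6162

43.6162


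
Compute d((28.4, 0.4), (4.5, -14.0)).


dx=-23.9, dy=-14.4
d^2 = (-23.9)^2 + (-14.4)^2 = 778.57
d = sqrt(778.57) = 27.9029

27.9029


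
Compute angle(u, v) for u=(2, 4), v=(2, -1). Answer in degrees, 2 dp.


u.v = 0, |u| = sqrt(20) = 4.4721, |v| = sqrt(5) = 2.2361
cos(theta) = u.v/(|u||v|) = 0/sqrt(100) = 0
theta = acos(0) = 90 degrees

90 degrees


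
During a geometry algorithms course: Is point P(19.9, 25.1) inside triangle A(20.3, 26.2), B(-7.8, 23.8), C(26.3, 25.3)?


Cross products: AB x AP = 29.95, BC x BP = 2.78, CA x CP = 6.96
All same sign? yes

Yes, inside


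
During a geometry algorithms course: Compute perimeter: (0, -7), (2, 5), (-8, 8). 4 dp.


Sides: (0, -7)->(2, 5): sqrt(148) = 12.165525, (2, 5)->(-8, 8): sqrt(109) = 10.440307, (-8, 8)->(0, -7): sqrt(289) = 17
Sum = 39.605832
Perimeter = 39.6058

39.6058


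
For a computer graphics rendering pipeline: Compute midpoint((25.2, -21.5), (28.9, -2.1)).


M = ((25.2+28.9)/2, ((-21.5)+(-2.1))/2)
= (27.05, -11.8)

(27.05, -11.8)


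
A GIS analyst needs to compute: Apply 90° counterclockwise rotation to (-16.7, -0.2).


90° CCW: (x,y) -> (-y, x)
(-16.7,-0.2) -> (0.2, -16.7)

(0.2, -16.7)


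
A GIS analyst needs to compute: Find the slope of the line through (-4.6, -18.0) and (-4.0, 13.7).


slope = (y2-y1)/(x2-x1) = (13.7-(-18))/((-4)-(-4.6)) = 31.7/0.6 = 52.8333

52.8333


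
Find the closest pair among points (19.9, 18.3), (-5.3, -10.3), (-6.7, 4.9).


d(P0,P1) = 38.1182, d(P0,P2) = 29.7846, d(P1,P2) = 15.2643
Closest: P1 and P2

Closest pair: (-5.3, -10.3) and (-6.7, 4.9), distance = 15.2643


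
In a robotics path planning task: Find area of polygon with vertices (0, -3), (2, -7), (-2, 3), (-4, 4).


Shoelace sum: (0*(-7) - 2*(-3)) + (2*3 - (-2)*(-7)) + ((-2)*4 - (-4)*3) + ((-4)*(-3) - 0*4)
= 14
Area = |14|/2 = 7

7


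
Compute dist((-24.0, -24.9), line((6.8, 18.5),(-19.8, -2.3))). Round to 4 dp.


|cross product| = 513.8
|line direction| = sqrt(1140.2) = 33.7668
Distance = 513.8/sqrt(1140.2) = 15.2161

15.2161


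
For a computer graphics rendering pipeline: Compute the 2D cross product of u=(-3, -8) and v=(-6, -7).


u x v = u_x*v_y - u_y*v_x = (-3)*(-7) - (-8)*(-6)
= 21 - 48 = -27

-27


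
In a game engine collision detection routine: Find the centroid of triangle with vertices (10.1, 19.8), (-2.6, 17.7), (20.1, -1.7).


Centroid = ((x_A+x_B+x_C)/3, (y_A+y_B+y_C)/3)
= ((10.1+(-2.6)+20.1)/3, (19.8+17.7+(-1.7))/3)
= (9.2, 11.9333)

(9.2, 11.9333)


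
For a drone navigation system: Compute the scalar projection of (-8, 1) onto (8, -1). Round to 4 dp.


u.v = -65, |v| = sqrt(65) = 8.0623
Scalar projection = u.v / |v| = -65 / sqrt(65) = -8.0623

-8.0623


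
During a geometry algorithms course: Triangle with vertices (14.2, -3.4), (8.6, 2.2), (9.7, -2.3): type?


Side lengths squared: AB^2=62.72, BC^2=21.46, CA^2=21.46
Sorted: [21.46, 21.46, 62.72]
By sides: Isosceles, By angles: Obtuse

Isosceles, Obtuse


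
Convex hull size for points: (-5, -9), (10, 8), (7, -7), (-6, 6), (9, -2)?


Convex hull vertices (CCW): (-6, 6), (-5, -9), (7, -7), (9, -2), (10, 8)
Count = 5

5


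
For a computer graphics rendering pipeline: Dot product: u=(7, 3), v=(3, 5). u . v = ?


u . v = u_x*v_x + u_y*v_y = 7*3 + 3*5
= 21 + 15 = 36

36


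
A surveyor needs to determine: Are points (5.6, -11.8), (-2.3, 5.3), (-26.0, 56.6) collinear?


Cross product: ((-2.3)-5.6)*(56.6-(-11.8)) - (5.3-(-11.8))*((-26)-5.6)
= 0

Yes, collinear


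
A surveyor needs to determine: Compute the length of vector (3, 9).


|u| = sqrt(3^2 + 9^2) = sqrt(90) = 9.4868

9.4868


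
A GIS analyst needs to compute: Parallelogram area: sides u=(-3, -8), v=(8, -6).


|u x v| = |(-3)*(-6) - (-8)*8|
= |18 - (-64)| = 82

82


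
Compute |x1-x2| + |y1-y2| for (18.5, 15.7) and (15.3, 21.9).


|18.5-15.3| + |15.7-21.9| = 3.2 + 6.2 = 9.4

9.4


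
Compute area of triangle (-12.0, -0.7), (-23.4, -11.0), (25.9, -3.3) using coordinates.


Area = |x_A(y_B-y_C) + x_B(y_C-y_A) + x_C(y_A-y_B)|/2
= |92.4 + 60.84 + 266.77|/2
= 420.01/2 = 210.005

210.005


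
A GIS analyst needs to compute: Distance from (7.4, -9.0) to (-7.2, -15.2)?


dx=-14.6, dy=-6.2
d^2 = (-14.6)^2 + (-6.2)^2 = 251.6
d = sqrt(251.6) = 15.8619

15.8619


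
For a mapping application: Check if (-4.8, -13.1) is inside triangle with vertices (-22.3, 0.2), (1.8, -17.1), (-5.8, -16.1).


Cross products: AB x AP = -17.78, BC x BP = -23.8, CA x CP = -65.8
All same sign? yes

Yes, inside


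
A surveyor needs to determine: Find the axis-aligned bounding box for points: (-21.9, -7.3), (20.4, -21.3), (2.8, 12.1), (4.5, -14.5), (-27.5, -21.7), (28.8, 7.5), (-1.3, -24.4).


x range: [-27.5, 28.8]
y range: [-24.4, 12.1]
Bounding box: (-27.5,-24.4) to (28.8,12.1)

(-27.5,-24.4) to (28.8,12.1)


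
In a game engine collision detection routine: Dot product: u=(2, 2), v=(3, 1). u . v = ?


u . v = u_x*v_x + u_y*v_y = 2*3 + 2*1
= 6 + 2 = 8

8


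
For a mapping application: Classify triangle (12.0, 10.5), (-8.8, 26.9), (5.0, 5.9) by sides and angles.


Side lengths squared: AB^2=701.6, BC^2=631.44, CA^2=70.16
Sorted: [70.16, 631.44, 701.6]
By sides: Scalene, By angles: Right

Scalene, Right


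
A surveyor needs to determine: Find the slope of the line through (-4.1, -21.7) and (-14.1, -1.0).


slope = (y2-y1)/(x2-x1) = ((-1)-(-21.7))/((-14.1)-(-4.1)) = 20.7/(-10) = -2.07

-2.07


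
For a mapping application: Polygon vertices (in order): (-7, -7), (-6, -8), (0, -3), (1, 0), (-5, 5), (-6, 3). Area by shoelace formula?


Shoelace sum: ((-7)*(-8) - (-6)*(-7)) + ((-6)*(-3) - 0*(-8)) + (0*0 - 1*(-3)) + (1*5 - (-5)*0) + ((-5)*3 - (-6)*5) + ((-6)*(-7) - (-7)*3)
= 118
Area = |118|/2 = 59

59


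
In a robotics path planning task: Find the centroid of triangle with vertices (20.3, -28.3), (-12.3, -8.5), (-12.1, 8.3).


Centroid = ((x_A+x_B+x_C)/3, (y_A+y_B+y_C)/3)
= ((20.3+(-12.3)+(-12.1))/3, ((-28.3)+(-8.5)+8.3)/3)
= (-1.3667, -9.5)

(-1.3667, -9.5)


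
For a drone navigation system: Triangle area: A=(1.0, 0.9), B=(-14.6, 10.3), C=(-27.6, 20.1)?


Area = |x_A(y_B-y_C) + x_B(y_C-y_A) + x_C(y_A-y_B)|/2
= |(-9.8) + (-280.32) + 259.44|/2
= 30.68/2 = 15.34

15.34


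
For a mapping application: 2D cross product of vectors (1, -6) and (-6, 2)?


u x v = u_x*v_y - u_y*v_x = 1*2 - (-6)*(-6)
= 2 - 36 = -34

-34


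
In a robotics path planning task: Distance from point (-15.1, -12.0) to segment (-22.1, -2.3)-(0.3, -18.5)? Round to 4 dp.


Project P onto AB: t = 0.4108 (clamped to [0,1])
Closest point on segment: (-12.8979, -8.9551)
Distance: 3.7578

3.7578


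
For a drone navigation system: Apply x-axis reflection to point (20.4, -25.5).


Reflection over x-axis: (x,y) -> (x,-y)
(20.4, -25.5) -> (20.4, 25.5)

(20.4, 25.5)


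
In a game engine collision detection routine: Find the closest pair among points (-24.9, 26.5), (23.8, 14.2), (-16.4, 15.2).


d(P0,P1) = 50.2293, d(P0,P2) = 14.14, d(P1,P2) = 40.2124
Closest: P0 and P2

Closest pair: (-24.9, 26.5) and (-16.4, 15.2), distance = 14.14


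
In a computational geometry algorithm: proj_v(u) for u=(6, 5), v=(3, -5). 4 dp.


u.v = -7, |v| = sqrt(34) = 5.831
Scalar projection = u.v / |v| = -7 / sqrt(34) = -1.2005

-1.2005


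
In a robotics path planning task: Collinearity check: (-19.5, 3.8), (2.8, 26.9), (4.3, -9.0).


Cross product: (2.8-(-19.5))*((-9)-3.8) - (26.9-3.8)*(4.3-(-19.5))
= -835.22

No, not collinear


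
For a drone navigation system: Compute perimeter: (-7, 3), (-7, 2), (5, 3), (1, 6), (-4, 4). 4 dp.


Sides: (-7, 3)->(-7, 2): sqrt(1) = 1, (-7, 2)->(5, 3): sqrt(145) = 12.041595, (5, 3)->(1, 6): sqrt(25) = 5, (1, 6)->(-4, 4): sqrt(29) = 5.385165, (-4, 4)->(-7, 3): sqrt(10) = 3.162278
Sum = 26.589038
Perimeter = 26.589

26.589


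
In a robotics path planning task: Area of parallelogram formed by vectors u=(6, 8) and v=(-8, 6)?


|u x v| = |6*6 - 8*(-8)|
= |36 - (-64)| = 100

100


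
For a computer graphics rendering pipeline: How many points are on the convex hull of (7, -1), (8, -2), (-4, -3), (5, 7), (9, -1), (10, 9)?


Convex hull vertices (CCW): (-4, -3), (8, -2), (9, -1), (10, 9), (5, 7)
Count = 5

5


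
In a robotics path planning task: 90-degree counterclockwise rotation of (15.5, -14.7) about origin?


90° CCW: (x,y) -> (-y, x)
(15.5,-14.7) -> (14.7, 15.5)

(14.7, 15.5)
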